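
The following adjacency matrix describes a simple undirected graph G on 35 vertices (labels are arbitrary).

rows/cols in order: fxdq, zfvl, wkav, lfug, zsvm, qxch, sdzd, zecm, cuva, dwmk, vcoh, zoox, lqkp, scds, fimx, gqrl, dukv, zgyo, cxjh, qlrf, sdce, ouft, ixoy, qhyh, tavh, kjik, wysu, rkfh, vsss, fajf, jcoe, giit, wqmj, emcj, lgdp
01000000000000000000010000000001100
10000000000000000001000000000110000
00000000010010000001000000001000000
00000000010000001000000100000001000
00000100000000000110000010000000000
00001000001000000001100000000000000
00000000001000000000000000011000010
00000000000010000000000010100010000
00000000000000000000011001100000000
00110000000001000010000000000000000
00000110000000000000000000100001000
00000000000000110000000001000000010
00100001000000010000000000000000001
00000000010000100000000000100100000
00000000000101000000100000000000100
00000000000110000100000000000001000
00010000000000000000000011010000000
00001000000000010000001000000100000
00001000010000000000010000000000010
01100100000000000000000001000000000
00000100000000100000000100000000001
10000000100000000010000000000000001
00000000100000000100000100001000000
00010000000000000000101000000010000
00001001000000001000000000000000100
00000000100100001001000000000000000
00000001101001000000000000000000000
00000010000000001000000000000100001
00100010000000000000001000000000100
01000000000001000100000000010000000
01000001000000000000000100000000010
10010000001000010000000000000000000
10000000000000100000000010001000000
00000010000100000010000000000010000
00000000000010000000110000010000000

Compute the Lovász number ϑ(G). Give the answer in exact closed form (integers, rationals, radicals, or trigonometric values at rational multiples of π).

N(ixoy) = {cuva, zgyo, qhyh, vsss}, |N(ixoy)| = 4.
Vertex lfug has 4 neighbors: dwmk, dukv, qhyh, giit.
Vertex ouft has 4 neighbors: fxdq, cuva, cxjh, lgdp.
N(giit) = {fxdq, lfug, vcoh, gqrl}, |N(giit)| = 4.
deg(v) = 4 for all v (|V|=35); this is K(7,3), the Kneser graph.
spec(A) ≈ [4.0, 2.0, -1.0, -3.0] (distinct, 6 d.p.).
With N=35: ϑ(G) = 35·(-1*(-3))/(4−(-3)) = 15.
Numerically 15.000000.

15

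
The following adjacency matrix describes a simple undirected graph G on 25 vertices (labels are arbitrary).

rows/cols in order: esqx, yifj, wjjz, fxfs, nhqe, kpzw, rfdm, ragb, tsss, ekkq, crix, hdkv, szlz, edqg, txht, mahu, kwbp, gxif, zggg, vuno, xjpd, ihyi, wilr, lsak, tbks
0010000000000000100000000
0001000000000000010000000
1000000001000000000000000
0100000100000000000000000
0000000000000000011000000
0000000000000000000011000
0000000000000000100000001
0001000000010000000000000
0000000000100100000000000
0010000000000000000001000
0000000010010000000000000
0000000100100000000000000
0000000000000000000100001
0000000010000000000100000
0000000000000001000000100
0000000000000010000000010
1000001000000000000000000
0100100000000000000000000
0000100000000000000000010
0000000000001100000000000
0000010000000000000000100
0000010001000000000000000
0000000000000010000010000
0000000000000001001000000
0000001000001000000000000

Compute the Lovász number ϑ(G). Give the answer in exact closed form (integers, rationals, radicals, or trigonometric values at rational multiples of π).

25*cos(pi/25)/(cos(pi/25) + 1)

Vertex rfdm has 2 neighbors: kwbp, tbks.
Vertex mahu has 2 neighbors: txht, lsak.
Vertex ihyi has 2 neighbors: kpzw, ekkq.
N(kwbp) = {esqx, rfdm}, |N(kwbp)| = 2.
Regular of degree 2 on 25 vertices: a single 25-cycle (edge-transitive).
spec(A) ≈ [2.0, 1.93717, 1.75261, 1.45794, 1.07165, 0.61803, 0.12558, -0.37476, -0.85156, -1.27485, -1.61803, -1.85955, -1.98423] (distinct, 5 d.p.).
Lovász: ϑ = −25(-2*cos(pi/25))/(2+-(-1)*2*cos(pi/25)) = 25*cos(pi/25)/(cos(pi/25) + 1).
ϑ(G) ≈ 12.450521808.
Sandwich: α(G)=12 ≤ ϑ(G)=25*cos(pi/25)/(cos(pi/25) + 1) ≤ χ(Ḡ)=13 (both strict).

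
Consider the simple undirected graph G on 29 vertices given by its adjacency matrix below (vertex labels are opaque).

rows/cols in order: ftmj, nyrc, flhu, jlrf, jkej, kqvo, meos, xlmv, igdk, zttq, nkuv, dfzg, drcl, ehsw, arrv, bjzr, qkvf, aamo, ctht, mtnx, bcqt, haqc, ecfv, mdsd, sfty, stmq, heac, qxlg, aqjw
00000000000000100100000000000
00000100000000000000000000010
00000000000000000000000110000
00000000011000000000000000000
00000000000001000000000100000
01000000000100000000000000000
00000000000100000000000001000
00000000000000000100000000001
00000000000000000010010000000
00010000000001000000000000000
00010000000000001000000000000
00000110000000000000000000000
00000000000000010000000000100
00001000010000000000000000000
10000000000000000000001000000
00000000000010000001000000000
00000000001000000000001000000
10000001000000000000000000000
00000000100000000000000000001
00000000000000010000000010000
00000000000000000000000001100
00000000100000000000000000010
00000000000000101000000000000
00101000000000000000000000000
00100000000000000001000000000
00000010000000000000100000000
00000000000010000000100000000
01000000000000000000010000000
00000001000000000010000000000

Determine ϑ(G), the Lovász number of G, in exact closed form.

29*cos(pi/29)/(cos(pi/29) + 1)

deg(aqjw) = 2; N(aqjw) = {xlmv, ctht}.
deg(ftmj) = 2; N(ftmj) = {arrv, aamo}.
Vertex nyrc has 2 neighbors: kqvo, qxlg.
Vertex qxlg has 2 neighbors: nyrc, haqc.
G on 29 vertices is 2-regular; this is C_{29}, the 29-cycle.
A has 15 distinct eigenvalues ≈ [2.0, 1.953241, 1.815151, 1.592186, 1.294773, 0.936817, 0.535057, 0.108278, -0.323564, -0.740276, -1.122374, -1.451991, -1.713714, -1.895306, -1.988276].
ϑ = −N·λ_min/(λ_max−λ_min) = −29·(-2*cos(pi/29))/(2−(-2*cos(pi/29))) = 29*cos(pi/29)/(cos(pi/29) + 1).
ϑ(G) ≈ 14.457375.
Lovász sandwich 14 ≤ 29*cos(pi/29)/(cos(pi/29) + 1) ≤ 15: both strict.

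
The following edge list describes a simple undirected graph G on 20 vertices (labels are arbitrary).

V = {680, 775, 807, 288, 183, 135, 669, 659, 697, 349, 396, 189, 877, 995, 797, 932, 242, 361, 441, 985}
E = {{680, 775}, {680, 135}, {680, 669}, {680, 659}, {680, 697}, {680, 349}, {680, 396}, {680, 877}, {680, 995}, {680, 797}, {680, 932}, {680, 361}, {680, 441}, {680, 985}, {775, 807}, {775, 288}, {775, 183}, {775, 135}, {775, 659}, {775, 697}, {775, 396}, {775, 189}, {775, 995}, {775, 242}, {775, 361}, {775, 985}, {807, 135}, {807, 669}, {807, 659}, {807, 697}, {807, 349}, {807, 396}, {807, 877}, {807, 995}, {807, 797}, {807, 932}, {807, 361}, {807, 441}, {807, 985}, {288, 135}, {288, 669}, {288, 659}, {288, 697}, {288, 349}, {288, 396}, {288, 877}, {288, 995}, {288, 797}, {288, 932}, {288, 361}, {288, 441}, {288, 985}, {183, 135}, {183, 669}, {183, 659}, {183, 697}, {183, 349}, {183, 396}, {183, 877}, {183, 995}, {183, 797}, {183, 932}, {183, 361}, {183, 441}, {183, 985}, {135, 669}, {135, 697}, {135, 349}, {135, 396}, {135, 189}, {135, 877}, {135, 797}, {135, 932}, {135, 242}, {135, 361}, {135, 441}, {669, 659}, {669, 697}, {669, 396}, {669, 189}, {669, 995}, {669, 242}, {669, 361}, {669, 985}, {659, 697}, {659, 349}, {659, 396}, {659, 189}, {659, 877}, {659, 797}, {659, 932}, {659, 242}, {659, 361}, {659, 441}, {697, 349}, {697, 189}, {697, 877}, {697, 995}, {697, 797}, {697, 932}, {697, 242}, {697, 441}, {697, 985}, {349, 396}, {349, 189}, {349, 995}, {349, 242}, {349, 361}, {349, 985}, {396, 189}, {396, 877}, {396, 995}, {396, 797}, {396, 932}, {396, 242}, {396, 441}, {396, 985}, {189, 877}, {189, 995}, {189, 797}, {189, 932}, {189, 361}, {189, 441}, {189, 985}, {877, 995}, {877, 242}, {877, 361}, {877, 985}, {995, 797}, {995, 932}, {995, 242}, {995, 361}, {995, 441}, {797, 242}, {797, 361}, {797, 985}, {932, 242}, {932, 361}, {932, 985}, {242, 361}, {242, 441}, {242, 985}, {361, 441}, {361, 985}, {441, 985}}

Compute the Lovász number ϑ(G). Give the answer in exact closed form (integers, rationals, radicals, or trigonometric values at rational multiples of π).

N(932) = {680, 807, 288, 183, 135, 659, 697, 396, 189, 995, 242, 361, 985}, |N(932)| = 13.
deg(659) = 16; N(659) = {680, 775, 807, 288, 183, 669, 697, 349, 396, 189, 877, 797, 932, 242, 361, 441}.
Vertex 877 has 13 neighbors: 680, 807, 288, 183, 135, 659, 697, 396, 189, 995, 242, 361, 985.
deg(985) = 16; N(985) = {680, 775, 807, 288, 183, 669, 697, 349, 396, 189, 877, 797, 932, 242, 361, 441}.
4 parts of sizes [7, 6, 4, 3]; α(G) = 7 = ϑ (perfect).
Numerically 7.0000000.
Sandwich: α(G)=7 ≤ ϑ(G)=7 ≤ χ(Ḡ)=7 (collapsed).

7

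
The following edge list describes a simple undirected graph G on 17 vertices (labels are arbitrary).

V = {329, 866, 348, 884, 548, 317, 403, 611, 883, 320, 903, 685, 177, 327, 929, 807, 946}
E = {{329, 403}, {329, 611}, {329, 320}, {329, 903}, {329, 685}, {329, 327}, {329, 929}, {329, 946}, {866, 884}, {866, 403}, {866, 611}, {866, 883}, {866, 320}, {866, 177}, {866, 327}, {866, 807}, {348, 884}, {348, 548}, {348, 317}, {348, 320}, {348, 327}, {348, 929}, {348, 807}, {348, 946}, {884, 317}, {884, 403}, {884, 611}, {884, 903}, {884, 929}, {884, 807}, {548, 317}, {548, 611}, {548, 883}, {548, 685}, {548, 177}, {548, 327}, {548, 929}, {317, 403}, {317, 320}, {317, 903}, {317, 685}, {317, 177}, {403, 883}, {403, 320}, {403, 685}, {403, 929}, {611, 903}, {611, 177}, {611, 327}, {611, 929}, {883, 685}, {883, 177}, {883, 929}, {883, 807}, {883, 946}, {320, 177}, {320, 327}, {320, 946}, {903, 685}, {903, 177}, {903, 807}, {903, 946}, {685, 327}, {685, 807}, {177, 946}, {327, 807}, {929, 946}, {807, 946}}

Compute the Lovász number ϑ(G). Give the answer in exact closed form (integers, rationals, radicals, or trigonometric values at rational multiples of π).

sqrt(17)

Vertex 403 has 8 neighbors: 329, 866, 884, 317, 883, 320, 685, 929.
Vertex 329 has 8 neighbors: 403, 611, 320, 903, 685, 327, 929, 946.
N(883) = {866, 548, 403, 685, 177, 929, 807, 946}, |N(883)| = 8.
deg(348) = 8; N(348) = {884, 548, 317, 320, 327, 929, 807, 946}.
Every vertex has degree 8 (N=17); SR(17,8,3,4) — a Paley graph.
The 3 distinct eigenvalues: [8.0, 1.562, -2.562].
Lovász: ϑ = −17(-sqrt(17)/2 - 1/2)/(8+-(-sqrt(17)/2 - 1/2)) = sqrt(17).
≈ 4.123105626 (to 9 d.p.).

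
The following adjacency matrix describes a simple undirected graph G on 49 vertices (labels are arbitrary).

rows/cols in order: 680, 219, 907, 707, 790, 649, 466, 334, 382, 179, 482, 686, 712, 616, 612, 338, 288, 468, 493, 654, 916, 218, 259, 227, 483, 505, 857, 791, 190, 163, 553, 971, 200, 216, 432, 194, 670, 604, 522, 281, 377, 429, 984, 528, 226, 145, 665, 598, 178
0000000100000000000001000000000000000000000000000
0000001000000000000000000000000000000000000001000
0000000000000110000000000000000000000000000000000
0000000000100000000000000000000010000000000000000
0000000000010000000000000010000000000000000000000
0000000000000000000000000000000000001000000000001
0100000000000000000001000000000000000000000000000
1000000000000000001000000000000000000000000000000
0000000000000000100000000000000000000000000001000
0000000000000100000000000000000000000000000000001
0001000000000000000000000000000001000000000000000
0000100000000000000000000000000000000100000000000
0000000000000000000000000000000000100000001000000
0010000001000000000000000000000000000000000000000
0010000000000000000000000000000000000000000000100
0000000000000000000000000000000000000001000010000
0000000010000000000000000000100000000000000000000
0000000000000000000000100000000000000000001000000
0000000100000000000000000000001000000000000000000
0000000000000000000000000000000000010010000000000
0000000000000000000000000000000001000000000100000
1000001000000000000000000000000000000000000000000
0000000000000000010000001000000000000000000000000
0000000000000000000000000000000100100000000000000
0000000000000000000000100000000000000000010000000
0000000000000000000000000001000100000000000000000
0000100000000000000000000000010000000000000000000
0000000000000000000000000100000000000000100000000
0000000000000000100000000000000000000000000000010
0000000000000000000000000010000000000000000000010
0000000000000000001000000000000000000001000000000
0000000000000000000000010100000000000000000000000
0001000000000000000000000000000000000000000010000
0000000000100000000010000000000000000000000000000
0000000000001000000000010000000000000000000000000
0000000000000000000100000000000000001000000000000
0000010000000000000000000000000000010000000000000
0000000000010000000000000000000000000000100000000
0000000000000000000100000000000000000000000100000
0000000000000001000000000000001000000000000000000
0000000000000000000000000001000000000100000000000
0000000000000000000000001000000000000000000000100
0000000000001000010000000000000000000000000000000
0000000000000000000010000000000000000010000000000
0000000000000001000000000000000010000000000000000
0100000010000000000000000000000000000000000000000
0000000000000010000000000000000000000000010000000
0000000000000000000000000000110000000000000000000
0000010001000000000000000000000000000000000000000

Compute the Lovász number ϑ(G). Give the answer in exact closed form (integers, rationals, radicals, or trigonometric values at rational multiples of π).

deg(907) = 2; N(907) = {616, 612}.
deg(707) = 2; N(707) = {482, 200}.
deg(178) = 2; N(178) = {649, 179}.
Vertex 971 has 2 neighbors: 227, 505.
Regular of degree 2 on 49 vertices: connected 2-regular on 49 ⇒ C_{49}.
The 25 distinct eigenvalues: [2.0, 1.98358, 1.93459, 1.853834, 1.742637, 1.602827, 1.436699, 1.24698, 1.036785, 0.809567, 0.569055, 0.3192, 0.064103, -0.192046, -0.445042, -0.69073, -0.925077, -1.144233, -1.344602, -1.522892, -1.676176, -1.801938, -1.898111, -1.963118, -1.995891].
Lovász: ϑ = −49(-2*cos(pi/49))/(2+-(-1)*2*cos(pi/49)) = 49*cos(pi/49)/(cos(pi/49) + 1).
= 24.47480518… (decimal).
Sandwich: α(G)=24 ≤ ϑ(G)=49*cos(pi/49)/(cos(pi/49) + 1) ≤ χ(Ḡ)=25 (both strict).

49*cos(pi/49)/(cos(pi/49) + 1)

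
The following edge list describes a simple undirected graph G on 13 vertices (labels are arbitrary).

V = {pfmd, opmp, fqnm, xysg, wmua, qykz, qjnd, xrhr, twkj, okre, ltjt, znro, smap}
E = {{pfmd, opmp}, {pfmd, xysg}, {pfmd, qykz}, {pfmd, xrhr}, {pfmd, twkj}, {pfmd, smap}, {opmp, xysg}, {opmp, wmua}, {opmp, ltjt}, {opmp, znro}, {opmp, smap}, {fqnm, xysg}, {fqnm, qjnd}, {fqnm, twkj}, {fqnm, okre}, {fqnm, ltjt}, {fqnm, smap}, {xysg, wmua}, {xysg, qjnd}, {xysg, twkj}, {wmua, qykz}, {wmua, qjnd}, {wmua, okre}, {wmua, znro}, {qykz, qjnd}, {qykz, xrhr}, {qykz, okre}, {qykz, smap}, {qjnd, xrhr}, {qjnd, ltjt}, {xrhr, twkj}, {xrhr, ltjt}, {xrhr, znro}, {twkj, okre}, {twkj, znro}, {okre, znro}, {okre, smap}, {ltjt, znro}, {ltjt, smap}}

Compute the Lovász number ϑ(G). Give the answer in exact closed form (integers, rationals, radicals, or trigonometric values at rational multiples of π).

N(qykz) = {pfmd, wmua, qjnd, xrhr, okre, smap}, |N(qykz)| = 6.
Vertex twkj has 6 neighbors: pfmd, fqnm, xysg, xrhr, okre, znro.
Vertex okre has 6 neighbors: fqnm, wmua, qykz, twkj, znro, smap.
N(xrhr) = {pfmd, qykz, qjnd, twkj, ltjt, znro}, |N(xrhr)| = 6.
6-regular, N=13; strongly regular (13,6,2,3).
The 3 distinct eigenvalues: [6.0, 1.302776, -2.302776].
−13·(-sqrt(13)/2 - 1/2) / ((6)−(-sqrt(13)/2 - 1/2)) = sqrt(13) = ϑ(G).
ϑ(G) ≈ 3.605551275.

sqrt(13)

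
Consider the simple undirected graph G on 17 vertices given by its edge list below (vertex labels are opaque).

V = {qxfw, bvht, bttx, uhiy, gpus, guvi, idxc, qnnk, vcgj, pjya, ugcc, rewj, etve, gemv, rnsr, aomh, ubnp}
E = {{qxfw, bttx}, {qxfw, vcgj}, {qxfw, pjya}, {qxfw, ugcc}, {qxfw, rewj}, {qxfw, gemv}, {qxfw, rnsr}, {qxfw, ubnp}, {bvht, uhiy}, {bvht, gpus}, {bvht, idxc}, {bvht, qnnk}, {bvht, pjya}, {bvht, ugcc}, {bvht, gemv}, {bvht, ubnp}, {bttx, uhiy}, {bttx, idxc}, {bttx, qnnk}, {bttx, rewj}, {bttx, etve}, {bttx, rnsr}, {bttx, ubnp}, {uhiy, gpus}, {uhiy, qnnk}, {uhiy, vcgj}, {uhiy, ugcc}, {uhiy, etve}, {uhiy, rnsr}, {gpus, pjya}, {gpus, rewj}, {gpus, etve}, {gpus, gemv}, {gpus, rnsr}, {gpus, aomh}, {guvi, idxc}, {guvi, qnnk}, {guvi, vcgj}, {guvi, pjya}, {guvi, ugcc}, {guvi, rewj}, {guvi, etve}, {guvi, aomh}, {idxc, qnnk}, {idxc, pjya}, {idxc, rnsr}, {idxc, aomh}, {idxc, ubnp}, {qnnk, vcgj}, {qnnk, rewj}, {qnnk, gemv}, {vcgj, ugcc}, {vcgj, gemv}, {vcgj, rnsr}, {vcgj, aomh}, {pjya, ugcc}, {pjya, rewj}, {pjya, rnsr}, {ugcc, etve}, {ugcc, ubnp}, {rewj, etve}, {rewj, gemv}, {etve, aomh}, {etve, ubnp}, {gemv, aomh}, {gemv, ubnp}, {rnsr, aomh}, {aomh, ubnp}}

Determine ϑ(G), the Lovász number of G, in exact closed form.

sqrt(17)

N(pjya) = {qxfw, bvht, gpus, guvi, idxc, ugcc, rewj, rnsr}, |N(pjya)| = 8.
Vertex bvht has 8 neighbors: uhiy, gpus, idxc, qnnk, pjya, ugcc, gemv, ubnp.
deg(gemv) = 8; N(gemv) = {qxfw, bvht, gpus, qnnk, vcgj, rewj, aomh, ubnp}.
deg(ubnp) = 8; N(ubnp) = {qxfw, bvht, bttx, idxc, ugcc, etve, gemv, aomh}.
Every vertex has degree 8 (N=17); SR(17,8,3,4) — a Paley graph.
spec(A) ≈ [8.0, 1.561553, -2.561553] (distinct, 6 d.p.).
Lovász (edge-transitive): ϑ = −17·(-sqrt(17)/2 - 1/2)/((8)−(-sqrt(17)/2 - 1/2)) = sqrt(17).
= 4.123106… (decimal).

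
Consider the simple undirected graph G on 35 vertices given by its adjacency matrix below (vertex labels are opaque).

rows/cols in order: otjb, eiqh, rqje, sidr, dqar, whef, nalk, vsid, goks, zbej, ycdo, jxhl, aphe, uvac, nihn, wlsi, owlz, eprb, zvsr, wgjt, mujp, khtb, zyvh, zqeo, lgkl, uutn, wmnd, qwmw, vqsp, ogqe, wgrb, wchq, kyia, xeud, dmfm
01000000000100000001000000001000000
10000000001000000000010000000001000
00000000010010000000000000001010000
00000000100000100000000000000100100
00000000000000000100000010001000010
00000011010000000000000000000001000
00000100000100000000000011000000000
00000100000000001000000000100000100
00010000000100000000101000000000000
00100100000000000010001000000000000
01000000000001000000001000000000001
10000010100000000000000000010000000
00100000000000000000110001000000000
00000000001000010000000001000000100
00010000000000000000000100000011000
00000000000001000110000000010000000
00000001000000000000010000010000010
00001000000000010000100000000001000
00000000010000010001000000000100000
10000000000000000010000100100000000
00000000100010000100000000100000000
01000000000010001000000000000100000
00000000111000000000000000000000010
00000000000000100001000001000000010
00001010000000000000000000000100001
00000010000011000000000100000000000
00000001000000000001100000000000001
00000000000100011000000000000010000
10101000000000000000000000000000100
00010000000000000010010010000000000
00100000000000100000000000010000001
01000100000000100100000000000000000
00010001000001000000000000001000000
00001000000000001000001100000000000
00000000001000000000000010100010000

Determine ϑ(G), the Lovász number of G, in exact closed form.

15

deg(wmnd) = 4; N(wmnd) = {vsid, wgjt, mujp, dmfm}.
N(wchq) = {eiqh, whef, nihn, eprb}, |N(wchq)| = 4.
deg(zqeo) = 4; N(zqeo) = {nihn, wgjt, uutn, xeud}.
deg(goks) = 4; N(goks) = {sidr, jxhl, mujp, zyvh}.
Every vertex has degree 4 (N=35); Kneser-type, 3-subsets of [7].
Distinct eigenvalues (to 5 d.p.): [4.0, 2.0, -1.0, -3.0].
With N=35: ϑ(G) = 35·(-1*(-3))/(4−(-3)) = 15.
ϑ(G) ≈ 15.000000000.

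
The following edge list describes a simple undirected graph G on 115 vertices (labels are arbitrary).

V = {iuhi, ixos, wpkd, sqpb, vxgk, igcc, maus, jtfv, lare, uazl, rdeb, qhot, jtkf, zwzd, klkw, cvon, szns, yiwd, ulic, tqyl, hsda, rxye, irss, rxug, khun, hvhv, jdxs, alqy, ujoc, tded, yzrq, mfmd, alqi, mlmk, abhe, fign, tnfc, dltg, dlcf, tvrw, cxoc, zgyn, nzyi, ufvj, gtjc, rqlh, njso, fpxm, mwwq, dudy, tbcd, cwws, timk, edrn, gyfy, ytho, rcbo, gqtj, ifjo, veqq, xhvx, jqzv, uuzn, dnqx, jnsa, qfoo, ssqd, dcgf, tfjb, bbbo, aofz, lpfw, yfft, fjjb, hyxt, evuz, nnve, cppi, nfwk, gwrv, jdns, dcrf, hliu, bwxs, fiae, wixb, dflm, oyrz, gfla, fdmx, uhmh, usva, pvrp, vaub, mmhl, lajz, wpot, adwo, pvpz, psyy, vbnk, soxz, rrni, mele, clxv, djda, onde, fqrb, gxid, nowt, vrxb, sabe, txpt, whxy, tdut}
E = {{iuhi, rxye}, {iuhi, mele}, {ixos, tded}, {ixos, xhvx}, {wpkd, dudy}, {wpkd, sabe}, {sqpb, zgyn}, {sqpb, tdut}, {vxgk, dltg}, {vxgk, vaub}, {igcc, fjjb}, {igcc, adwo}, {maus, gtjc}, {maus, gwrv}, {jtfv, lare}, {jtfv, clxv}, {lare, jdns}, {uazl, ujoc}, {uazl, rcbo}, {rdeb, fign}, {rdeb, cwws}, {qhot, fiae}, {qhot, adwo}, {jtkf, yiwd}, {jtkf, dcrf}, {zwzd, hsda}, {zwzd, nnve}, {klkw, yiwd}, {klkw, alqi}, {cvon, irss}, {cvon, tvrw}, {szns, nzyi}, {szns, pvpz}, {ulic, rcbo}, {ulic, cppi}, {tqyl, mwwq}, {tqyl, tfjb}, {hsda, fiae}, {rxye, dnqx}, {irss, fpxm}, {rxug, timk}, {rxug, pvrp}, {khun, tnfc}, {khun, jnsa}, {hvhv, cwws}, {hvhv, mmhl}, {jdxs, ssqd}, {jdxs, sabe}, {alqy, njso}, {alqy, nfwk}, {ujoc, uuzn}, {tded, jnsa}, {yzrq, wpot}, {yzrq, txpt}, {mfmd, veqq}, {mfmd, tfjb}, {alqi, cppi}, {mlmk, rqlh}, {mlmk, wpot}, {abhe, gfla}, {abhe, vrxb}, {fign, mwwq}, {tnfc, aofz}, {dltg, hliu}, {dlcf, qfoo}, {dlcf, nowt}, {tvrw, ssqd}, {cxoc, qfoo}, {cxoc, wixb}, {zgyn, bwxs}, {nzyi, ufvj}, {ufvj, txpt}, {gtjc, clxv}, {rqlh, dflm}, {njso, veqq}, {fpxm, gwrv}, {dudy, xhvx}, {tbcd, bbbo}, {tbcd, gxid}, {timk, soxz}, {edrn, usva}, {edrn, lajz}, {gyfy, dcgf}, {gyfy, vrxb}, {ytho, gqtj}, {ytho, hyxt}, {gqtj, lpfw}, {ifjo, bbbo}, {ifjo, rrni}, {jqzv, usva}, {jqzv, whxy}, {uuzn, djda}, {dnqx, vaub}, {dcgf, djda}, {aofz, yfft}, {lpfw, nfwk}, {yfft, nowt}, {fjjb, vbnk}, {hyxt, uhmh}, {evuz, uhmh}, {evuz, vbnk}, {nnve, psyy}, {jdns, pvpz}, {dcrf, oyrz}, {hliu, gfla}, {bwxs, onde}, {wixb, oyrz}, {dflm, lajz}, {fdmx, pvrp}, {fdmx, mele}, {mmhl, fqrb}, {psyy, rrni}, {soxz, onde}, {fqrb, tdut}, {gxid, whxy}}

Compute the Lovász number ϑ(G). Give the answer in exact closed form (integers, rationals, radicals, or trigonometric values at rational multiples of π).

deg(alqy) = 2; N(alqy) = {njso, nfwk}.
deg(iuhi) = 2; N(iuhi) = {rxye, mele}.
deg(fjjb) = 2; N(fjjb) = {igcc, vbnk}.
deg(rxye) = 2; N(rxye) = {iuhi, dnqx}.
2-regular, N=115; connected 2-regular on 115 ⇒ C_{115}.
Distinct eigenvalues (to 6 d.p.): [2.0, 1.997016, 1.988071, 1.973194, 1.952428, 1.925835, 1.893494, 1.855503, 1.811974, 1.763037, 1.708839, 1.649541, 1.58532, 1.516368, 1.44289, 1.365106, 1.283249, 1.197561, 1.1083, 1.01573, 0.92013, 0.821784, 0.720985, 0.618034, 0.513239, 0.406912, 0.299371, 0.190936, 0.081932, -0.027317, -0.136485, -0.245245, -0.353273, -0.460247, -0.565848, -0.669759, -0.771672, -0.871282, -0.968292, -1.062411, -1.153361, -1.240868, -1.324672, -1.404522, -1.480181, -1.551423, -1.618034, -1.679817, -1.736586, -1.788173, -1.834423, -1.875198, -1.910377, -1.939855, -1.963543, -1.981372, -1.993287, -1.999254].
ϑ = −N·λ_min/(λ_max−λ_min) = −115·(-2*cos(pi/115))/(2−(-2*cos(pi/115))) = 115*cos(pi/115)/(cos(pi/115) + 1).
= 57.48927… (decimal).
Lovász sandwich 57 ≤ 115*cos(pi/115)/(cos(pi/115) + 1) ≤ 58: both strict.

115*cos(pi/115)/(cos(pi/115) + 1)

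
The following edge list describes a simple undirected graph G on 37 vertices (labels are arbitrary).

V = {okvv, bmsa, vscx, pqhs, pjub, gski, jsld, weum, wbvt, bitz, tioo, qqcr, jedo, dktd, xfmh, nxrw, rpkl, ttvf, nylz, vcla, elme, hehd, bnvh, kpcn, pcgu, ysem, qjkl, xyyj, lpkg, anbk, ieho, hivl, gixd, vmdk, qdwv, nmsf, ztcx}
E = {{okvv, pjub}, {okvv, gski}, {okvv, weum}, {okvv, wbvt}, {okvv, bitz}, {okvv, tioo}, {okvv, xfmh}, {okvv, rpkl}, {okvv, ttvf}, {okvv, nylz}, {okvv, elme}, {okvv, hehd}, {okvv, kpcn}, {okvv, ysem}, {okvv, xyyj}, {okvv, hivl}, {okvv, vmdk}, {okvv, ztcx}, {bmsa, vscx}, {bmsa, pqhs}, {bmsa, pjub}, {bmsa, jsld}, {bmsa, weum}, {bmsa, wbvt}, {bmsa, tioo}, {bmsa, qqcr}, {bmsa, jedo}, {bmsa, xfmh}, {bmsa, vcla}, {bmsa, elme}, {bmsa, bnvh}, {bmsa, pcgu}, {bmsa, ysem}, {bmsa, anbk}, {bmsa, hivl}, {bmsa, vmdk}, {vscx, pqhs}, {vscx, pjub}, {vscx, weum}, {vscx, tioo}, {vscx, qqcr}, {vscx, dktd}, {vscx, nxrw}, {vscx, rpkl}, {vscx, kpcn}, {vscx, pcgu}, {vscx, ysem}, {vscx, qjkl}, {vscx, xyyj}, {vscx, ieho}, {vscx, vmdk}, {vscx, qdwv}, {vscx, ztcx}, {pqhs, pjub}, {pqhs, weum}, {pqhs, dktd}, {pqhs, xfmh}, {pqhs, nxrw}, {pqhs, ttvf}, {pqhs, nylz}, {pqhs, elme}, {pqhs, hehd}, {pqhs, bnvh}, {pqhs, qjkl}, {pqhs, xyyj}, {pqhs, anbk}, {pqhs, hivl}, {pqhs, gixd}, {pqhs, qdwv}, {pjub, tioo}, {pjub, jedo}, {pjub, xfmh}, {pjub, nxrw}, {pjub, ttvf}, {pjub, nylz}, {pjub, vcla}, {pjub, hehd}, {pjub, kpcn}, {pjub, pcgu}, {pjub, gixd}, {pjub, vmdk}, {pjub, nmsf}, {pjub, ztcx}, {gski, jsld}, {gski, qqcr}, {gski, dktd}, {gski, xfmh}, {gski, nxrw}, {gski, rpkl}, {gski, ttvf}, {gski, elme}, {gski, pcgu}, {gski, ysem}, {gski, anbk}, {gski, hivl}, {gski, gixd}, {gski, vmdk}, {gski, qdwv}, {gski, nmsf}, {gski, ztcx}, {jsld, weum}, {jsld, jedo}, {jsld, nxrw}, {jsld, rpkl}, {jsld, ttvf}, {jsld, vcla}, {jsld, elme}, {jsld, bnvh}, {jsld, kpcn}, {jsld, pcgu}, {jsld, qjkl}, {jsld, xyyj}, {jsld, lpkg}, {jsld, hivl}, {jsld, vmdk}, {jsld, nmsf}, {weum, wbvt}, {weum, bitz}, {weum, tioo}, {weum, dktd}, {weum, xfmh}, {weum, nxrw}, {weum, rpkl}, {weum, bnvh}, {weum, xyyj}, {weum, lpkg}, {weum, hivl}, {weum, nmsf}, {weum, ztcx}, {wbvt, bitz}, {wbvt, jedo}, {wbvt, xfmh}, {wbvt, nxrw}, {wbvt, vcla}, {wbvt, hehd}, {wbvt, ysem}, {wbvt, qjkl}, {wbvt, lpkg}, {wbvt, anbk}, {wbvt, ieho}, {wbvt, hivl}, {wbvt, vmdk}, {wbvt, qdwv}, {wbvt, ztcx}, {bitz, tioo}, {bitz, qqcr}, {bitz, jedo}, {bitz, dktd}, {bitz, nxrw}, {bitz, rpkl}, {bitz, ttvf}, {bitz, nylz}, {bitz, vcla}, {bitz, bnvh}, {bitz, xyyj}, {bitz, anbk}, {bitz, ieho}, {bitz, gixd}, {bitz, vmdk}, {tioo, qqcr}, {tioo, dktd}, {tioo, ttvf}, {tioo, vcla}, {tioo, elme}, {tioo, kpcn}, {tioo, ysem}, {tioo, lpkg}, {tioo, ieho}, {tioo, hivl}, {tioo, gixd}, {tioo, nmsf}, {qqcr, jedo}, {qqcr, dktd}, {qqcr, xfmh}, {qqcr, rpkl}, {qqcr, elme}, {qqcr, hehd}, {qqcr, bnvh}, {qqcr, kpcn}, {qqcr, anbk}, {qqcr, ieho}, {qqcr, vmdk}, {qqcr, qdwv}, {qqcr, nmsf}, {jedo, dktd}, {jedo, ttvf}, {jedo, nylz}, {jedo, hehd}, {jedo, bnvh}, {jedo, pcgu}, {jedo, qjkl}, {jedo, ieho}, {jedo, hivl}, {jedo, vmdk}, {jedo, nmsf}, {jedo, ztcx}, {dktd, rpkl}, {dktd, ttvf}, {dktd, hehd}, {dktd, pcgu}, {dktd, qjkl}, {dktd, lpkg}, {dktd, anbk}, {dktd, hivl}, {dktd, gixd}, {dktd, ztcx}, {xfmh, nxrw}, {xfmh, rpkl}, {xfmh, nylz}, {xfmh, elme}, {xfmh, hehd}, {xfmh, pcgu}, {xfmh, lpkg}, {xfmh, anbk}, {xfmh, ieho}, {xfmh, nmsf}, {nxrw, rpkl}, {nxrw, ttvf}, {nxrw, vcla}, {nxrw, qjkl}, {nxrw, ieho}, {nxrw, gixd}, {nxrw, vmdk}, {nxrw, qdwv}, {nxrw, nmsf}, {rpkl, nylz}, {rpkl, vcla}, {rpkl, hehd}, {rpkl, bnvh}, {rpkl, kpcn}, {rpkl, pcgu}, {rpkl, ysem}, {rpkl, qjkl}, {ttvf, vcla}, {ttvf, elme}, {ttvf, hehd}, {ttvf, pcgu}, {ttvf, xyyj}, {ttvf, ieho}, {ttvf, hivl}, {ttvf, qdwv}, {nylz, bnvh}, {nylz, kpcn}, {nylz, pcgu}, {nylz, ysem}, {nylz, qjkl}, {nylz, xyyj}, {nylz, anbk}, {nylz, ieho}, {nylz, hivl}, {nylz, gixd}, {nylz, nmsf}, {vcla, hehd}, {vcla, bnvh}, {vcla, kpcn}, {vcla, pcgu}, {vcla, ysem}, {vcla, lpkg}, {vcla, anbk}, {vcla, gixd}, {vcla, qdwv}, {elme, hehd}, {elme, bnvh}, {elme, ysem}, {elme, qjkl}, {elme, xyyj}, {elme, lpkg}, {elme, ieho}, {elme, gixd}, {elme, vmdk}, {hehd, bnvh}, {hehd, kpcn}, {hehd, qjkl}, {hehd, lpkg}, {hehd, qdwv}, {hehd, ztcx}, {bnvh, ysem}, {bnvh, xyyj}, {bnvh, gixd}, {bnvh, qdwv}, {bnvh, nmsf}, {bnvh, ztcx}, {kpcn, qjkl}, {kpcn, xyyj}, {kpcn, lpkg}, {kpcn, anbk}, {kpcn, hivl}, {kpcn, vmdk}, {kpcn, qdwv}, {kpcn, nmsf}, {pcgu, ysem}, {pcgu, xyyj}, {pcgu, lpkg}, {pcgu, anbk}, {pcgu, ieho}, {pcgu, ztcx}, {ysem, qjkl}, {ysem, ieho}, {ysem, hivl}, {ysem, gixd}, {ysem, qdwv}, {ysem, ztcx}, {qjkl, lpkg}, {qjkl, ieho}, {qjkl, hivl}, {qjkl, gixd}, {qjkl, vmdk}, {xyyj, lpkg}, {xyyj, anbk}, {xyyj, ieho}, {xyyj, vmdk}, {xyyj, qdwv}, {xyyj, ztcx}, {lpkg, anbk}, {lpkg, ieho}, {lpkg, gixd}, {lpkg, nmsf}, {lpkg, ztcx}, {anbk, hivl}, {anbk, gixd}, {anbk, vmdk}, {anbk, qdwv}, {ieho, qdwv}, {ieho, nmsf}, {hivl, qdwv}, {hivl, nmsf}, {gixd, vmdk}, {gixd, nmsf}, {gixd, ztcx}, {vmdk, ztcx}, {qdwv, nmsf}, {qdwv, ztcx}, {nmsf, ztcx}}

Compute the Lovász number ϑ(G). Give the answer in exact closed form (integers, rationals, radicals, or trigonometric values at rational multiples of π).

Vertex bmsa has 18 neighbors: vscx, pqhs, pjub, jsld, weum, wbvt, tioo, qqcr, jedo, xfmh, vcla, elme, bnvh, pcgu, ysem, anbk, hivl, vmdk.
deg(nylz) = 18; N(nylz) = {okvv, pqhs, pjub, bitz, jedo, xfmh, rpkl, bnvh, kpcn, pcgu, ysem, qjkl, xyyj, anbk, ieho, hivl, gixd, nmsf}.
deg(elme) = 18; N(elme) = {okvv, bmsa, pqhs, gski, jsld, tioo, qqcr, xfmh, ttvf, hehd, bnvh, ysem, qjkl, xyyj, lpkg, ieho, gixd, vmdk}.
Vertex qqcr has 18 neighbors: bmsa, vscx, gski, bitz, tioo, jedo, dktd, xfmh, rpkl, elme, hehd, bnvh, kpcn, anbk, ieho, vmdk, qdwv, nmsf.
Regular of degree 18 on 37 vertices: strongly regular (37,18,8,9).
Distinct eigenvalues (to 6 d.p.): [18.0, 2.541381, -3.541381].
λ_max=18, λ_min=-sqrt(37)/2 - 1/2; ϑ = −37·λ_min/(λ_max−λ_min) = sqrt(37).
≈ 6.08276253 (to 8 d.p.).

sqrt(37)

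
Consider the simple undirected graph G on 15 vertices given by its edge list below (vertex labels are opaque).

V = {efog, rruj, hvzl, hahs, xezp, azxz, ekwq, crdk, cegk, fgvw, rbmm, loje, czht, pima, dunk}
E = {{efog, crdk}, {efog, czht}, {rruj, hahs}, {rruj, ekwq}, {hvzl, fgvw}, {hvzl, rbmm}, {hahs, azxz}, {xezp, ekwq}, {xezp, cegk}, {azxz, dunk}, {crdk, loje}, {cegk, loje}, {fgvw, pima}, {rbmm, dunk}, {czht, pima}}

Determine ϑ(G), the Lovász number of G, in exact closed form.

15*cos(pi/15)/(cos(pi/15) + 1)

deg(czht) = 2; N(czht) = {efog, pima}.
Vertex hvzl has 2 neighbors: fgvw, rbmm.
deg(efog) = 2; N(efog) = {crdk, czht}.
deg(hahs) = 2; N(hahs) = {rruj, azxz}.
15-vertex 2-regular graph: the odd cycle C_{15}.
A has 8 distinct eigenvalues ≈ [2.0, 1.8271, 1.3383, 0.618, -0.2091, -1.0, -1.618, -1.9563].
Lovász: ϑ = −15(-2*cos(pi/15))/(2+-(-1)*2*cos(pi/15)) = 15*cos(pi/15)/(cos(pi/15) + 1).
ϑ(G) ≈ 7.417148.
Check 7 ≤ 15*cos(pi/15)/(cos(pi/15) + 1) ≤ 8: both strict.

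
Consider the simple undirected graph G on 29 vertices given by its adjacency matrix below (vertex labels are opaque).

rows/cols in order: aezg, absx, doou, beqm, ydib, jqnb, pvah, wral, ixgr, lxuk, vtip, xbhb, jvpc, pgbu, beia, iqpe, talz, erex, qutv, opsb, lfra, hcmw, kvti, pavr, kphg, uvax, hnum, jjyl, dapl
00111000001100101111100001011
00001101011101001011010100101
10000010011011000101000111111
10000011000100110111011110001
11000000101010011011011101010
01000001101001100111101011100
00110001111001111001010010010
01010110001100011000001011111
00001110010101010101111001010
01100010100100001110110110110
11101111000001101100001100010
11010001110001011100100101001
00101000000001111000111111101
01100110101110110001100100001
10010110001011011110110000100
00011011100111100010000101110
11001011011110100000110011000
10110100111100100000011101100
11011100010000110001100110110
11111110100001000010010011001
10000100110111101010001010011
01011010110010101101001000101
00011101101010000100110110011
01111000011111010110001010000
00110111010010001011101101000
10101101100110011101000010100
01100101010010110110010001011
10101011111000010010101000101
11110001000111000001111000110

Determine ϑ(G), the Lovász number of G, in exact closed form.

sqrt(29)

deg(dapl) = 14; N(dapl) = {aezg, absx, doou, beqm, wral, xbhb, jvpc, pgbu, opsb, lfra, hcmw, kvti, hnum, jjyl}.
N(kvti) = {beqm, ydib, jqnb, wral, ixgr, vtip, jvpc, erex, lfra, hcmw, pavr, kphg, jjyl, dapl}, |N(kvti)| = 14.
N(hnum) = {absx, doou, jqnb, wral, lxuk, jvpc, beia, iqpe, erex, qutv, hcmw, uvax, jjyl, dapl}, |N(hnum)| = 14.
N(erex) = {aezg, doou, beqm, jqnb, ixgr, lxuk, vtip, xbhb, beia, hcmw, kvti, pavr, uvax, hnum}, |N(erex)| = 14.
Every vertex has degree 14 (N=29); Paley(29): SR with (k,λ,μ)=(14,6,7).
Distinct eigenvalues (to 3 d.p.): [14.0, 2.193, -3.193].
With N=29: ϑ(G) = 29·(-(-sqrt(29)/2 - 1/2))/(14−(-sqrt(29)/2 - 1/2)) = sqrt(29).
≈ 5.38516 (to 5 d.p.).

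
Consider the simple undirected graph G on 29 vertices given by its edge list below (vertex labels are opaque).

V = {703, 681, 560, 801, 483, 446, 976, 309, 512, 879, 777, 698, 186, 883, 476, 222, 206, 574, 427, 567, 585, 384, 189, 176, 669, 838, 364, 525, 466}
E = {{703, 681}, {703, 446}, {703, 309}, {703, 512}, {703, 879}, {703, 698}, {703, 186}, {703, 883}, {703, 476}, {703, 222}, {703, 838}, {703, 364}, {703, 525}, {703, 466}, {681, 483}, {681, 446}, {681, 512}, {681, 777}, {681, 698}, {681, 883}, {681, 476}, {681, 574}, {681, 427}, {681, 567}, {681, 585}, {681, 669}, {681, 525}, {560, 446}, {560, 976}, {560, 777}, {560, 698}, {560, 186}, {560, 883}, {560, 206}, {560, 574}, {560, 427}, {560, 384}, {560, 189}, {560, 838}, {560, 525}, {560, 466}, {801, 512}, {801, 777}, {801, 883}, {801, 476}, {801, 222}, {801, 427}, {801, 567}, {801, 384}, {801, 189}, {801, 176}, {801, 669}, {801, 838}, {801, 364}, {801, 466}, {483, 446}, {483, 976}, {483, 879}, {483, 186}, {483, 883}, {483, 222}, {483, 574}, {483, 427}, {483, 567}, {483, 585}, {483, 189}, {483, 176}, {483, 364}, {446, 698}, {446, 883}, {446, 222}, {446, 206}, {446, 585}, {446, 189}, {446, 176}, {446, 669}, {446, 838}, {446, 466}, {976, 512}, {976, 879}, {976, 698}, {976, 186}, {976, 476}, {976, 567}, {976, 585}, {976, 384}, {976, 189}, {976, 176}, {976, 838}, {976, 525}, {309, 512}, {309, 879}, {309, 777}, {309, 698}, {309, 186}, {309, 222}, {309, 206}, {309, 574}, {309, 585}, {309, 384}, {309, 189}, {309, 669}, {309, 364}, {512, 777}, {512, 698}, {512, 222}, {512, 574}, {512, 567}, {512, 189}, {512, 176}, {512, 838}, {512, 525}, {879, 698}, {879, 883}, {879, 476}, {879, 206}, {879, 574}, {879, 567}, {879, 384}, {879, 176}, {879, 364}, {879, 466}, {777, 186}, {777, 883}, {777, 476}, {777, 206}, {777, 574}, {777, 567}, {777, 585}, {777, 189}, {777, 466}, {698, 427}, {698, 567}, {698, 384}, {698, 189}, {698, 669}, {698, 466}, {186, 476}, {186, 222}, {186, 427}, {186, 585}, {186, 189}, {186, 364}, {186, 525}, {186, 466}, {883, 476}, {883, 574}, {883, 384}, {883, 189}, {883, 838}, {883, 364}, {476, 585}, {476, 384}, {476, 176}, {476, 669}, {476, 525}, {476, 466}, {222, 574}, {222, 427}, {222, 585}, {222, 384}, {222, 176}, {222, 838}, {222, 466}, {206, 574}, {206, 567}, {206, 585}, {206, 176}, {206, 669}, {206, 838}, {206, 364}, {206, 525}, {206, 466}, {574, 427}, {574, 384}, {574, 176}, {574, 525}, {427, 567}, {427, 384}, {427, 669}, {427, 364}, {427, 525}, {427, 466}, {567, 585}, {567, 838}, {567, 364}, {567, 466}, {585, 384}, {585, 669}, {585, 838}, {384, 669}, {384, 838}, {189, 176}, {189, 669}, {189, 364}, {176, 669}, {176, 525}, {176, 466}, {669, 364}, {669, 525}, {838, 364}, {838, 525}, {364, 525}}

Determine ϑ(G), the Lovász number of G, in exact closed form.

sqrt(29)

N(560) = {446, 976, 777, 698, 186, 883, 206, 574, 427, 384, 189, 838, 525, 466}, |N(560)| = 14.
deg(512) = 14; N(512) = {703, 681, 801, 976, 309, 777, 698, 222, 574, 567, 189, 176, 838, 525}.
deg(883) = 14; N(883) = {703, 681, 560, 801, 483, 446, 879, 777, 476, 574, 384, 189, 838, 364}.
N(703) = {681, 446, 309, 512, 879, 698, 186, 883, 476, 222, 838, 364, 525, 466}, |N(703)| = 14.
deg(v) = 14 for all v (|V|=29); strongly regular (29,14,6,7).
spec(A) ≈ [14.0, 2.192582, -3.192582] (distinct, 6 d.p.).
ϑ = −N·λ_min/(λ_max−λ_min) = −29·(-sqrt(29)/2 - 1/2)/(14−(-sqrt(29)/2 - 1/2)) = sqrt(29).
ϑ(G) ≈ 5.3852.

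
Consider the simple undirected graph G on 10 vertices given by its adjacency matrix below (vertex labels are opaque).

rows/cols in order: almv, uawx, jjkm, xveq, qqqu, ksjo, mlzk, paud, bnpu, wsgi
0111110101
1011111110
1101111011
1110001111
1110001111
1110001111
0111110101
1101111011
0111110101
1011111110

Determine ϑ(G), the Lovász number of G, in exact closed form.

deg(bnpu) = 7; N(bnpu) = {uawx, jjkm, xveq, qqqu, ksjo, paud, wsgi}.
deg(ksjo) = 7; N(ksjo) = {almv, uawx, jjkm, mlzk, paud, bnpu, wsgi}.
Vertex wsgi has 8 neighbors: almv, jjkm, xveq, qqqu, ksjo, mlzk, paud, bnpu.
Vertex jjkm has 8 neighbors: almv, uawx, xveq, qqqu, ksjo, mlzk, bnpu, wsgi.
4 parts of sizes [3, 3, 2, 2]; α(G) = 3 = ϑ (perfect).
ϑ(G) ≈ 3.000000.
Sandwich: α(G)=3 ≤ ϑ(G)=3 ≤ χ(Ḡ)=3 (collapsed).

3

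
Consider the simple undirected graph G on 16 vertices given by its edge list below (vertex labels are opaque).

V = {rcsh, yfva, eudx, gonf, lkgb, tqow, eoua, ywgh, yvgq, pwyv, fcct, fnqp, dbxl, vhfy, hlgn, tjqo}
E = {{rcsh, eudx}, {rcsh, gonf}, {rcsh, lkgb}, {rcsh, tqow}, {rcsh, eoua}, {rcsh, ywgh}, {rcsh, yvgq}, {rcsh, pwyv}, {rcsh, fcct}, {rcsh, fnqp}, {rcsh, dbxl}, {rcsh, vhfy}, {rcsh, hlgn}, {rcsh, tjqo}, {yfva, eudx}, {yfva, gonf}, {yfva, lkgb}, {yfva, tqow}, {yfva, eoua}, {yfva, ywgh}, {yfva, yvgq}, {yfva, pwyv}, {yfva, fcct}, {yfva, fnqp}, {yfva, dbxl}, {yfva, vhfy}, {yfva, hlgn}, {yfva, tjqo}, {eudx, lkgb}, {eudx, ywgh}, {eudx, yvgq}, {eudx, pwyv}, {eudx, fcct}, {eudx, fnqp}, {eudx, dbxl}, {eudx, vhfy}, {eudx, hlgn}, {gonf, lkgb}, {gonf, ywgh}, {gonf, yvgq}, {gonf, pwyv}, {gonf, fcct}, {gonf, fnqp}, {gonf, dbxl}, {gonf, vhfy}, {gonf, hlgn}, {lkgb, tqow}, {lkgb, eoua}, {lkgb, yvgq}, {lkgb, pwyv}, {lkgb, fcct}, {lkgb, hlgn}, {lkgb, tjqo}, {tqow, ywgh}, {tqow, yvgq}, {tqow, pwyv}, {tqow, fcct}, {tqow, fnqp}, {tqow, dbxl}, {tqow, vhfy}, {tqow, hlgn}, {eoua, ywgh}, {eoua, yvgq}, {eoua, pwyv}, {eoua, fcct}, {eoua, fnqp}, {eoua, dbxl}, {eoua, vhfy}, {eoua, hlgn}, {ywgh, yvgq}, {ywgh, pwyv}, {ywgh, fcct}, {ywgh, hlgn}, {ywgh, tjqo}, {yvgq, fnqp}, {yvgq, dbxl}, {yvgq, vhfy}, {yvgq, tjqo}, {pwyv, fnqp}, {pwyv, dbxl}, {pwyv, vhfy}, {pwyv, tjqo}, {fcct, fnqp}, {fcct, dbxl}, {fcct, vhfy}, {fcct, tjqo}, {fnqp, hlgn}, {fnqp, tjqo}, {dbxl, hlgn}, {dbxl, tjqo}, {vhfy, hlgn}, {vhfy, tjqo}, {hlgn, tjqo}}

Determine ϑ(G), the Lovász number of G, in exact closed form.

5

Vertex eoua has 11 neighbors: rcsh, yfva, lkgb, ywgh, yvgq, pwyv, fcct, fnqp, dbxl, vhfy, hlgn.
deg(eudx) = 11; N(eudx) = {rcsh, yfva, lkgb, ywgh, yvgq, pwyv, fcct, fnqp, dbxl, vhfy, hlgn}.
Vertex pwyv has 12 neighbors: rcsh, yfva, eudx, gonf, lkgb, tqow, eoua, ywgh, fnqp, dbxl, vhfy, tjqo.
N(fnqp) = {rcsh, yfva, eudx, gonf, tqow, eoua, yvgq, pwyv, fcct, hlgn, tjqo}, |N(fnqp)| = 11.
4 parts of sizes [5, 5, 4, 2]; α(G) = 5 = ϑ (perfect).
ϑ(G) ≈ 5.00000000.
Check 5 ≤ 5 ≤ 5: collapsed.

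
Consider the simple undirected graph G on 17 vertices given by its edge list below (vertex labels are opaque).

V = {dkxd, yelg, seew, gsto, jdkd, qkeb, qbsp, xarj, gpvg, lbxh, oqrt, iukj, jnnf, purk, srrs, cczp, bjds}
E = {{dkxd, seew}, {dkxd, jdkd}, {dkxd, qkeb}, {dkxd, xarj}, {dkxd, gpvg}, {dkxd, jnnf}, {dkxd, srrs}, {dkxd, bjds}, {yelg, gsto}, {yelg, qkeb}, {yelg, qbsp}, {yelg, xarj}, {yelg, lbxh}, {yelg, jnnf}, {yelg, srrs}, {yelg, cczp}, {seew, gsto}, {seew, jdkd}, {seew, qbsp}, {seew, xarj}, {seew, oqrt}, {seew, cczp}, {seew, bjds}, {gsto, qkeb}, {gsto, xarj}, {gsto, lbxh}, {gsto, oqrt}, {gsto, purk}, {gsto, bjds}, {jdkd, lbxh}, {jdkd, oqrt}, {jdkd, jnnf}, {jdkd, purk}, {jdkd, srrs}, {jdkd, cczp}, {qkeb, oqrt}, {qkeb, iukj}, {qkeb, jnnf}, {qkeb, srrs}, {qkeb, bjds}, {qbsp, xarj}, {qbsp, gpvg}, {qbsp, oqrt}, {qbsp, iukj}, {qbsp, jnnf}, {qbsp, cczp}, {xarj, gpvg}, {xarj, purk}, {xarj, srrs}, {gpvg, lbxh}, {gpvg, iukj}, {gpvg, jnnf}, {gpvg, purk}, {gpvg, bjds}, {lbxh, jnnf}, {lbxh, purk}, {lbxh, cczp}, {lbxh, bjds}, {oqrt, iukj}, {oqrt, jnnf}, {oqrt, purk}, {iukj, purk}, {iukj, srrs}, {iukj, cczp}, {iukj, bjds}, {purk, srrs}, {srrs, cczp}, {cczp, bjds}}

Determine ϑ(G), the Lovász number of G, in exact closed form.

N(seew) = {dkxd, gsto, jdkd, qbsp, xarj, oqrt, cczp, bjds}, |N(seew)| = 8.
Vertex dkxd has 8 neighbors: seew, jdkd, qkeb, xarj, gpvg, jnnf, srrs, bjds.
N(srrs) = {dkxd, yelg, jdkd, qkeb, xarj, iukj, purk, cczp}, |N(srrs)| = 8.
N(jdkd) = {dkxd, seew, lbxh, oqrt, jnnf, purk, srrs, cczp}, |N(jdkd)| = 8.
Every vertex has degree 8 (N=17); SR(17,8,3,4) — a Paley graph.
A has 3 distinct eigenvalues ≈ [8.0, 1.56155, -2.56155].
Lovász (edge-transitive): ϑ = −17·(-sqrt(17)/2 - 1/2)/((8)−(-sqrt(17)/2 - 1/2)) = sqrt(17).
= 4.12311… (decimal).

sqrt(17)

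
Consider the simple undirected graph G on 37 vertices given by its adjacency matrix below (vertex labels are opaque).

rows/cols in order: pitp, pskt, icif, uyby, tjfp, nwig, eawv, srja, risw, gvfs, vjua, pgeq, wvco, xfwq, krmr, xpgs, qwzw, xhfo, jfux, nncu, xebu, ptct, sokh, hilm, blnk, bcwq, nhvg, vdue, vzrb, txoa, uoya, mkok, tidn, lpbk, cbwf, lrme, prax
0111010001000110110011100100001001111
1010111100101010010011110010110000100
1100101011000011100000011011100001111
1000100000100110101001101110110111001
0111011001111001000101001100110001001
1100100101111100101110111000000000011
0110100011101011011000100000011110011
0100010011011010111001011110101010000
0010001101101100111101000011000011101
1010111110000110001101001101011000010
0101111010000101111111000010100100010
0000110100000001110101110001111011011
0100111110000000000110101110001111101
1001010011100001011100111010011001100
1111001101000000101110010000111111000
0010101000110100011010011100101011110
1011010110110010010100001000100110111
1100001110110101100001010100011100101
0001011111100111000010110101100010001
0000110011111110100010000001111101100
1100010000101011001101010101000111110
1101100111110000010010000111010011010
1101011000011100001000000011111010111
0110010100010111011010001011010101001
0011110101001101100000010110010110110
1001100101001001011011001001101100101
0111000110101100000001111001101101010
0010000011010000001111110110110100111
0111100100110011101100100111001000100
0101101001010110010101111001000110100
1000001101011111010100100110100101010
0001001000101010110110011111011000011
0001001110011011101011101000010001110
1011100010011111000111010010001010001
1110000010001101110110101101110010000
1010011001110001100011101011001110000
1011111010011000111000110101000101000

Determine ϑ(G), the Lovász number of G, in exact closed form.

N(eawv) = {pskt, icif, tjfp, risw, gvfs, vjua, wvco, krmr, xpgs, xhfo, jfux, sokh, txoa, uoya, mkok, tidn, lrme, prax}, |N(eawv)| = 18.
Vertex xhfo has 18 neighbors: pitp, pskt, eawv, srja, risw, vjua, pgeq, xfwq, xpgs, qwzw, ptct, hilm, bcwq, txoa, uoya, mkok, cbwf, prax.
deg(xebu) = 18; N(xebu) = {pitp, pskt, nwig, vjua, wvco, krmr, xpgs, jfux, nncu, ptct, hilm, bcwq, vdue, mkok, tidn, lpbk, cbwf, lrme}.
deg(qwzw) = 18; N(qwzw) = {pitp, icif, uyby, nwig, srja, risw, vjua, pgeq, krmr, xhfo, nncu, blnk, vzrb, mkok, tidn, cbwf, lrme, prax}.
deg(v) = 18 for all v (|V|=37); strongly regular (37,18,8,9).
Distinct eigenvalues (to 5 d.p.): [18.0, 2.54138, -3.54138].
Lovász: ϑ = −37(-sqrt(37)/2 - 1/2)/(18+-(-sqrt(37)/2 - 1/2)) = sqrt(37).
ϑ(G) ≈ 6.08276253.

sqrt(37)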